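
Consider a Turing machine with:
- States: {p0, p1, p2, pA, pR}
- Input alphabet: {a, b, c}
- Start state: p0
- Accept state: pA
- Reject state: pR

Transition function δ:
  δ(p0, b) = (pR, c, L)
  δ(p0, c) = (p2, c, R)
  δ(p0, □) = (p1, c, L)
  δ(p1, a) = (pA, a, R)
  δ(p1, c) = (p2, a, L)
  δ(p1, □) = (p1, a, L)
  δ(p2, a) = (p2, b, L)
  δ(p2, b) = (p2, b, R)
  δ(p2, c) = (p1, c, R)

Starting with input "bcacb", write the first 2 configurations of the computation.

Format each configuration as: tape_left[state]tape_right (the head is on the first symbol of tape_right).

Transitions applied:
Step 1: δ(p0, b) = (pR, c, L)

The first 2 configurations are:
[p0]bcacb ⊢ [pR]□ccacb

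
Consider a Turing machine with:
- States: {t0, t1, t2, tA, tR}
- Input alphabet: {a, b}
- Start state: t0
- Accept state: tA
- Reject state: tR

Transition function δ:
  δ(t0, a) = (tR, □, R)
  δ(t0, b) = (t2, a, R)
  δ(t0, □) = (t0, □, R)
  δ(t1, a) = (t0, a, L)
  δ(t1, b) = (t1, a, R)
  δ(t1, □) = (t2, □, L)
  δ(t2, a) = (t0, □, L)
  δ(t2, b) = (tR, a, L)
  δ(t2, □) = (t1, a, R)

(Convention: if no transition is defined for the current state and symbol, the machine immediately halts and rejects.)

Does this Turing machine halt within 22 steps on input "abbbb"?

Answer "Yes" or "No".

Execution trace:
Initial: [t0]abbbb
Step 1: δ(t0, a) = (tR, □, R) → □[tR]bbbb

The machine reaches the reject state tR and halts.
The machine halted after 1 step (within the 22-step bound).

Answer: Yes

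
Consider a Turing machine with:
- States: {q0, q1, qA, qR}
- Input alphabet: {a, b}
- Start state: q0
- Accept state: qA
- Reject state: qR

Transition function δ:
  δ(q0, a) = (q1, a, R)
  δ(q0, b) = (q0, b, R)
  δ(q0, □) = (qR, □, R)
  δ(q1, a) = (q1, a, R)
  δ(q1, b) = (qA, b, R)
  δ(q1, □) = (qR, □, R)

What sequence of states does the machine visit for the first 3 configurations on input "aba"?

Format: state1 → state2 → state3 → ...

Execution trace:
Initial: [q0]aba
Step 1: δ(q0, a) = (q1, a, R) → a[q1]ba
Step 2: δ(q1, b) = (qA, b, R) → ab[qA]a

The machine reaches the accept state qA and halts.

State sequence: q0 → q1 → qA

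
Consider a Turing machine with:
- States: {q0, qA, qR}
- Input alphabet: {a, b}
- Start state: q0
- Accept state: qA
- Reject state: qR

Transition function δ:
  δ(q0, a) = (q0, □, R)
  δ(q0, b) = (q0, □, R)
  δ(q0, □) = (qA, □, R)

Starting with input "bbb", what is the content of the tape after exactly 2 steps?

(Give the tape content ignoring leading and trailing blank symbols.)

Execution trace:
Initial: [q0]bbb
Step 1: δ(q0, b) = (q0, □, R) → □[q0]bb
Step 2: δ(q0, b) = (q0, □, R) → □□[q0]b

After 2 steps, the tape (ignoring leading/trailing blanks) is: b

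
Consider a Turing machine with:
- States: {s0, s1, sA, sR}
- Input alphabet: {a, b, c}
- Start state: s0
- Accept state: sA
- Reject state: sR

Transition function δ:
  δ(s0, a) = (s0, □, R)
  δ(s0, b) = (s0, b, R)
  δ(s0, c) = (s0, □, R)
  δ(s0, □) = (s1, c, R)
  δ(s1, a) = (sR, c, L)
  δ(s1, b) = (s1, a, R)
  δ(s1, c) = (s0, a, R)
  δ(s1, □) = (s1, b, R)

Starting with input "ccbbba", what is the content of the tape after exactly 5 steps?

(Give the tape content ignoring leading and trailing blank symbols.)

Execution trace:
Initial: [s0]ccbbba
Step 1: δ(s0, c) = (s0, □, R) → □[s0]cbbba
Step 2: δ(s0, c) = (s0, □, R) → □□[s0]bbba
Step 3: δ(s0, b) = (s0, b, R) → □□b[s0]bba
Step 4: δ(s0, b) = (s0, b, R) → □□bb[s0]ba
Step 5: δ(s0, b) = (s0, b, R) → □□bbb[s0]a

After 5 steps, the tape (ignoring leading/trailing blanks) is: bbba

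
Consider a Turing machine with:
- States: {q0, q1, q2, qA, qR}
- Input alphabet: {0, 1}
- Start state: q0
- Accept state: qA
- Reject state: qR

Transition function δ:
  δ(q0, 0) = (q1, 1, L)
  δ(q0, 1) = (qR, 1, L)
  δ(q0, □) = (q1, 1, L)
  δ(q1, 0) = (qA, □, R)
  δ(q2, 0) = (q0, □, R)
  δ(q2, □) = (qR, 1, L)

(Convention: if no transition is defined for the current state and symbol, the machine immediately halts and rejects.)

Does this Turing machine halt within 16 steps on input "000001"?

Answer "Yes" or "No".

Execution trace:
Initial: [q0]000001
Step 1: δ(q0, 0) = (q1, 1, L) → [q1]□100001

No transition is defined for δ(q1, □). By convention the machine halts and rejects.
The machine halted after 1 step (within the 16-step bound).

Answer: Yes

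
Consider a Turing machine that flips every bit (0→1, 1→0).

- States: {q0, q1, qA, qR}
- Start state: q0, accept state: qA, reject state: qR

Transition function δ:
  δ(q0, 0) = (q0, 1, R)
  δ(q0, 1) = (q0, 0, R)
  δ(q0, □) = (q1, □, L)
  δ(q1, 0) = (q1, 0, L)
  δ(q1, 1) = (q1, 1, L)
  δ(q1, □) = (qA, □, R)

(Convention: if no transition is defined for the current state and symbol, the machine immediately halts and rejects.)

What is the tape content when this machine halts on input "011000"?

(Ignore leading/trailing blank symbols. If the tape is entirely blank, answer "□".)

Execution trace:
Initial: [q0]011000
Step 1: δ(q0, 0) = (q0, 1, R) → 1[q0]11000
Step 2: δ(q0, 1) = (q0, 0, R) → 10[q0]1000
Step 3: δ(q0, 1) = (q0, 0, R) → 100[q0]000
Step 4: δ(q0, 0) = (q0, 1, R) → 1001[q0]00
Step 5: δ(q0, 0) = (q0, 1, R) → 10011[q0]0
Step 6: δ(q0, 0) = (q0, 1, R) → 100111[q0]□
Step 7: δ(q0, □) = (q1, □, L) → 10011[q1]1□
Step 8: δ(q1, 1) = (q1, 1, L) → 1001[q1]11□
Step 9: δ(q1, 1) = (q1, 1, L) → 100[q1]111□
Step 10: δ(q1, 1) = (q1, 1, L) → 10[q1]0111□
Step 11: δ(q1, 0) = (q1, 0, L) → 1[q1]00111□
Step 12: δ(q1, 0) = (q1, 0, L) → [q1]100111□
Step 13: δ(q1, 1) = (q1, 1, L) → [q1]□100111□
Step 14: δ(q1, □) = (qA, □, R) → □[qA]100111□

The machine reaches the accept state qA and halts.

Final tape (ignoring leading/trailing blanks): 100111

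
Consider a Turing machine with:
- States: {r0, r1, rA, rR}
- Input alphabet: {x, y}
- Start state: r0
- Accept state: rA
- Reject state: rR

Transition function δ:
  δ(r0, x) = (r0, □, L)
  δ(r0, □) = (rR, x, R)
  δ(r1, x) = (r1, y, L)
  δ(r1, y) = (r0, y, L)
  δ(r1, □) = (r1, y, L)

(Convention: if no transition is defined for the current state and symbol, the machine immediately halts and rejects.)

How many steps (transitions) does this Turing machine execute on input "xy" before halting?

Execution trace:
Initial: [r0]xy
Step 1: δ(r0, x) = (r0, □, L) → [r0]□□y
Step 2: δ(r0, □) = (rR, x, R) → x[rR]□y

The machine reaches the reject state rR and halts.

The machine executed 2 steps before halting.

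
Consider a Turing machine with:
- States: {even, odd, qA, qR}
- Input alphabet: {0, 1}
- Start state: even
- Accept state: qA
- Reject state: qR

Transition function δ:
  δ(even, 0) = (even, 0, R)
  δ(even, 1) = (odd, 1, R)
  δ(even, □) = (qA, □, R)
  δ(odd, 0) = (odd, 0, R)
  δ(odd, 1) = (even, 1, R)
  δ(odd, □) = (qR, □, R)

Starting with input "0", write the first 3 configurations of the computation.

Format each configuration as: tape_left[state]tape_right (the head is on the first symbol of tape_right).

Transitions applied:
Step 1: δ(even, 0) = (even, 0, R)
Step 2: δ(even, □) = (qA, □, R)

The first 3 configurations are:
[even]0 ⊢ 0[even]□ ⊢ 0□[qA]□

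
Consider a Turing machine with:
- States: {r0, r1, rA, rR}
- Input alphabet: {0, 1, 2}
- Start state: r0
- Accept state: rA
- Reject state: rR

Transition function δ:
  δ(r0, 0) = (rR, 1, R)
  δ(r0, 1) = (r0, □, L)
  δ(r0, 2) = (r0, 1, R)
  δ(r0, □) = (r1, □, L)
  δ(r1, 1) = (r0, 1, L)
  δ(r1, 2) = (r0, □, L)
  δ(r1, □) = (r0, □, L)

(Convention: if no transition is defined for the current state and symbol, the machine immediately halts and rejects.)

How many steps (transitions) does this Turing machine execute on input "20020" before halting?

Execution trace:
Initial: [r0]20020
Step 1: δ(r0, 2) = (r0, 1, R) → 1[r0]0020
Step 2: δ(r0, 0) = (rR, 1, R) → 11[rR]020

The machine reaches the reject state rR and halts.

The machine executed 2 steps before halting.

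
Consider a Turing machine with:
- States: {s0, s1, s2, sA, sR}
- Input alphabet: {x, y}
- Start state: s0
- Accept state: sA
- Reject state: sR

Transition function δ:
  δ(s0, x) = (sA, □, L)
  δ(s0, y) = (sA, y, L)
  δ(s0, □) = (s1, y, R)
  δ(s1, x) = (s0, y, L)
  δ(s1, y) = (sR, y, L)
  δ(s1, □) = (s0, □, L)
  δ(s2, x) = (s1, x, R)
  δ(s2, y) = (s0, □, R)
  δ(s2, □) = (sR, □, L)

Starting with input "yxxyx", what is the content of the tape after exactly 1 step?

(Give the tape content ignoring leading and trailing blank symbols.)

Execution trace:
Initial: [s0]yxxyx
Step 1: δ(s0, y) = (sA, y, L) → [sA]□yxxyx

The machine reaches the accept state sA and halts.

After 1 step, the tape (ignoring leading/trailing blanks) is: yxxyx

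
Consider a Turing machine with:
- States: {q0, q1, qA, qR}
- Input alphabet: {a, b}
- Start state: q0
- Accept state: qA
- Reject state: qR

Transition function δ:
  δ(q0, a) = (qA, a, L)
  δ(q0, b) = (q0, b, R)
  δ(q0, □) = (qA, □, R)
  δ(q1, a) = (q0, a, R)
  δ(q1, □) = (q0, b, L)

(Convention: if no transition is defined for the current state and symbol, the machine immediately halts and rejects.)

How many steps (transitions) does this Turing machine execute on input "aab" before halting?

Execution trace:
Initial: [q0]aab
Step 1: δ(q0, a) = (qA, a, L) → [qA]□aab

The machine reaches the accept state qA and halts.

The machine executed 1 step before halting.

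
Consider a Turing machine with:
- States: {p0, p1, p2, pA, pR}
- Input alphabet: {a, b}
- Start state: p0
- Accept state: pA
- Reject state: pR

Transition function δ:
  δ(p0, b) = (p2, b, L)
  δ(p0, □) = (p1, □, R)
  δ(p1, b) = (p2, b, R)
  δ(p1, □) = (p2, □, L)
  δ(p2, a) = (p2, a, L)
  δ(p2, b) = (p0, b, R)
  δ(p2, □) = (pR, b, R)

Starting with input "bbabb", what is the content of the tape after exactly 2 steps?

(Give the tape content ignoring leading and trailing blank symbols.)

Execution trace:
Initial: [p0]bbabb
Step 1: δ(p0, b) = (p2, b, L) → [p2]□bbabb
Step 2: δ(p2, □) = (pR, b, R) → b[pR]bbabb

The machine reaches the reject state pR and halts.

After 2 steps, the tape (ignoring leading/trailing blanks) is: bbbabb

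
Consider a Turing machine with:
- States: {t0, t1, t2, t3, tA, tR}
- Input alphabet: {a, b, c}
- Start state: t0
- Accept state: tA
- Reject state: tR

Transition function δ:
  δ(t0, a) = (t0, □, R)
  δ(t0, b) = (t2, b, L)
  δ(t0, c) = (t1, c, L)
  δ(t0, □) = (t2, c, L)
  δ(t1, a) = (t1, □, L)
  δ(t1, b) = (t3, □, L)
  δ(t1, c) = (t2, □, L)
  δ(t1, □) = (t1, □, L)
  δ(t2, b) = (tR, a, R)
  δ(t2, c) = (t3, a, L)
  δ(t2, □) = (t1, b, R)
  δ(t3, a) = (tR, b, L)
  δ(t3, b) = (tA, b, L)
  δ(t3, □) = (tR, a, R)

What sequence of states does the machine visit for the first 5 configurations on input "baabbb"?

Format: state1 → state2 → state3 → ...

Execution trace:
Initial: [t0]baabbb
Step 1: δ(t0, b) = (t2, b, L) → [t2]□baabbb
Step 2: δ(t2, □) = (t1, b, R) → b[t1]baabbb
Step 3: δ(t1, b) = (t3, □, L) → [t3]b□aabbb
Step 4: δ(t3, b) = (tA, b, L) → [tA]□b□aabbb

The machine reaches the accept state tA and halts.

State sequence: t0 → t2 → t1 → t3 → tA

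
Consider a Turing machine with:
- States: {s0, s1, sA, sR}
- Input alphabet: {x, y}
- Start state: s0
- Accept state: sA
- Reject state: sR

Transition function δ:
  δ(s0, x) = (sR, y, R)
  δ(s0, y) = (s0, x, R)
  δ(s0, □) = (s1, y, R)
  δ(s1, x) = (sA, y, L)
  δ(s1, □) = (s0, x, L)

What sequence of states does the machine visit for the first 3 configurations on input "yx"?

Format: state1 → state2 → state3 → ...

Execution trace:
Initial: [s0]yx
Step 1: δ(s0, y) = (s0, x, R) → x[s0]x
Step 2: δ(s0, x) = (sR, y, R) → xy[sR]□

The machine reaches the reject state sR and halts.

State sequence: s0 → s0 → sR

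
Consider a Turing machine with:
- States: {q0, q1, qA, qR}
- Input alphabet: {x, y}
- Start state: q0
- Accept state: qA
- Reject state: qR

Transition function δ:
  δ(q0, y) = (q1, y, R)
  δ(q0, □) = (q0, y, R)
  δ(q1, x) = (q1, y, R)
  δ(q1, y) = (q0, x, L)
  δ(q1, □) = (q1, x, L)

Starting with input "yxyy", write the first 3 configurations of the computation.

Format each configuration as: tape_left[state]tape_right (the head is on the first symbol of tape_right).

Transitions applied:
Step 1: δ(q0, y) = (q1, y, R)
Step 2: δ(q1, x) = (q1, y, R)

The first 3 configurations are:
[q0]yxyy ⊢ y[q1]xyy ⊢ yy[q1]yy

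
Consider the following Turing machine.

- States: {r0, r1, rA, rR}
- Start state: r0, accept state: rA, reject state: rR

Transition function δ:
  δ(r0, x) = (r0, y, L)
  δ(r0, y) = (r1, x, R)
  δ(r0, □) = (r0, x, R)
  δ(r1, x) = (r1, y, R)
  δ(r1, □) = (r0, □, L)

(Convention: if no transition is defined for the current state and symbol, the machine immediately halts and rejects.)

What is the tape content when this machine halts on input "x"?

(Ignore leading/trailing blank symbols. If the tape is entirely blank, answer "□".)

Execution trace:
Initial: [r0]x
Step 1: δ(r0, x) = (r0, y, L) → [r0]□y
Step 2: δ(r0, □) = (r0, x, R) → x[r0]y
Step 3: δ(r0, y) = (r1, x, R) → xx[r1]□
Step 4: δ(r1, □) = (r0, □, L) → x[r0]x□
Step 5: δ(r0, x) = (r0, y, L) → [r0]xy□
Step 6: δ(r0, x) = (r0, y, L) → [r0]□yy□
Step 7: δ(r0, □) = (r0, x, R) → x[r0]yy□
Step 8: δ(r0, y) = (r1, x, R) → xx[r1]y□

No transition is defined for δ(r1, y). By convention the machine halts and rejects.

Final tape (ignoring leading/trailing blanks): xxy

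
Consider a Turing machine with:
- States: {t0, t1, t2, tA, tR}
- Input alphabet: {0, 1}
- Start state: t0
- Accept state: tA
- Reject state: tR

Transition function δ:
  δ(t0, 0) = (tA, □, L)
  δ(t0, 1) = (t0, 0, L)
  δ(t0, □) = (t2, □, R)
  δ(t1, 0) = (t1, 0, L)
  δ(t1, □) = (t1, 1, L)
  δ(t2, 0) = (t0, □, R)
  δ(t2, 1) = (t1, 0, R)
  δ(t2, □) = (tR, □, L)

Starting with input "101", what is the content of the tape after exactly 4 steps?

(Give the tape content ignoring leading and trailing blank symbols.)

Execution trace:
Initial: [t0]101
Step 1: δ(t0, 1) = (t0, 0, L) → [t0]□001
Step 2: δ(t0, □) = (t2, □, R) → □[t2]001
Step 3: δ(t2, 0) = (t0, □, R) → □□[t0]01
Step 4: δ(t0, 0) = (tA, □, L) → □[tA]□□1

The machine reaches the accept state tA and halts.

After 4 steps, the tape (ignoring leading/trailing blanks) is: 1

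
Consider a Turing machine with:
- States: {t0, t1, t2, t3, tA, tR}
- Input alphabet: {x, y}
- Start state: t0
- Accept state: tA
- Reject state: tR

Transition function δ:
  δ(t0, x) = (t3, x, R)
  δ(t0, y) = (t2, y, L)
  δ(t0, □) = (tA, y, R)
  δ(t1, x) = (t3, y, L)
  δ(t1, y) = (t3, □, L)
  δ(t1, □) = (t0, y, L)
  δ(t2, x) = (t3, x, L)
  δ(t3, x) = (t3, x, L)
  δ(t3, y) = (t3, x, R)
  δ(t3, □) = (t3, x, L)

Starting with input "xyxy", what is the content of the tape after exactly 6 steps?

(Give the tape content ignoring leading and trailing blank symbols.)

Execution trace:
Initial: [t0]xyxy
Step 1: δ(t0, x) = (t3, x, R) → x[t3]yxy
Step 2: δ(t3, y) = (t3, x, R) → xx[t3]xy
Step 3: δ(t3, x) = (t3, x, L) → x[t3]xxy
Step 4: δ(t3, x) = (t3, x, L) → [t3]xxxy
Step 5: δ(t3, x) = (t3, x, L) → [t3]□xxxy
Step 6: δ(t3, □) = (t3, x, L) → [t3]□xxxxy

After 6 steps, the tape (ignoring leading/trailing blanks) is: xxxxy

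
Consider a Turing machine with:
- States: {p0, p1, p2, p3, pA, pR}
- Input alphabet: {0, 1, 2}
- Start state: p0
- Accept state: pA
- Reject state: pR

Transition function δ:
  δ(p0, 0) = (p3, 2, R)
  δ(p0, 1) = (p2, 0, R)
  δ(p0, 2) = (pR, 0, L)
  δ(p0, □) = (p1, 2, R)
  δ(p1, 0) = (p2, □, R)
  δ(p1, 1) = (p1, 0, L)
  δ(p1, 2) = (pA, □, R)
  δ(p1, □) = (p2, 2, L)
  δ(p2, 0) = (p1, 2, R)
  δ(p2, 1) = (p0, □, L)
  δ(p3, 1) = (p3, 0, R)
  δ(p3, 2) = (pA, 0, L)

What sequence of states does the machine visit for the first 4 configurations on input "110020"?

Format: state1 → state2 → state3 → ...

Execution trace:
Initial: [p0]110020
Step 1: δ(p0, 1) = (p2, 0, R) → 0[p2]10020
Step 2: δ(p2, 1) = (p0, □, L) → [p0]0□0020
Step 3: δ(p0, 0) = (p3, 2, R) → 2[p3]□0020

No transition is defined for δ(p3, □). By convention the machine halts and rejects.

State sequence: p0 → p2 → p0 → p3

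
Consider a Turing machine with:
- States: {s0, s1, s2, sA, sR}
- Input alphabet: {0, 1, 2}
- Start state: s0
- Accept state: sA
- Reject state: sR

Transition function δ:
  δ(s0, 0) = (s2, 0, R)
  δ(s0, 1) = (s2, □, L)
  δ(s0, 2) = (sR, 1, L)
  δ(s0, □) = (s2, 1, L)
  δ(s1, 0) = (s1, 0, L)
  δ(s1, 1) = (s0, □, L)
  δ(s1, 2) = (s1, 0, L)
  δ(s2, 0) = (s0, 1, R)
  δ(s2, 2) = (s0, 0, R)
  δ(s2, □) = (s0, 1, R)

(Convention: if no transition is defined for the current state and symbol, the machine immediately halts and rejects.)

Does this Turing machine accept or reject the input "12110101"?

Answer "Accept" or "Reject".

Execution trace:
Initial: [s0]12110101
Step 1: δ(s0, 1) = (s2, □, L) → [s2]□□2110101
Step 2: δ(s2, □) = (s0, 1, R) → 1[s0]□2110101
Step 3: δ(s0, □) = (s2, 1, L) → [s2]112110101

No transition is defined for δ(s2, 1). By convention the machine halts and rejects.

Answer: Reject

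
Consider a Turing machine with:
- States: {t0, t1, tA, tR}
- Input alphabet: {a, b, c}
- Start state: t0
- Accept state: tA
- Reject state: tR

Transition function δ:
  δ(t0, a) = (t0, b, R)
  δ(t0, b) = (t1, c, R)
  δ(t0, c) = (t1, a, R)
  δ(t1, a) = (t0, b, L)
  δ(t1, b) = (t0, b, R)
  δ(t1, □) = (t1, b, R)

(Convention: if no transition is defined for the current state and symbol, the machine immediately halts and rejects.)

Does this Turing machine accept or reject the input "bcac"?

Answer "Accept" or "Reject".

Execution trace:
Initial: [t0]bcac
Step 1: δ(t0, b) = (t1, c, R) → c[t1]cac

No transition is defined for δ(t1, c). By convention the machine halts and rejects.

Answer: Reject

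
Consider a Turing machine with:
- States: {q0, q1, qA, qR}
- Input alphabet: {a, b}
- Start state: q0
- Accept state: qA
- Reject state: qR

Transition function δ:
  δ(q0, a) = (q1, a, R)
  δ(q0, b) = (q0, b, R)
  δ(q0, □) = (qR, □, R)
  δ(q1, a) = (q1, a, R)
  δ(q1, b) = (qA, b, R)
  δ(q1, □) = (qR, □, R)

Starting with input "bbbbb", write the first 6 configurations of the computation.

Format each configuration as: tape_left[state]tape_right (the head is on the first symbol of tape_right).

Transitions applied:
Step 1: δ(q0, b) = (q0, b, R)
Step 2: δ(q0, b) = (q0, b, R)
Step 3: δ(q0, b) = (q0, b, R)
Step 4: δ(q0, b) = (q0, b, R)
Step 5: δ(q0, b) = (q0, b, R)

The first 6 configurations are:
[q0]bbbbb ⊢ b[q0]bbbb ⊢ bb[q0]bbb ⊢ bbb[q0]bb ⊢ bbbb[q0]b ⊢ bbbbb[q0]□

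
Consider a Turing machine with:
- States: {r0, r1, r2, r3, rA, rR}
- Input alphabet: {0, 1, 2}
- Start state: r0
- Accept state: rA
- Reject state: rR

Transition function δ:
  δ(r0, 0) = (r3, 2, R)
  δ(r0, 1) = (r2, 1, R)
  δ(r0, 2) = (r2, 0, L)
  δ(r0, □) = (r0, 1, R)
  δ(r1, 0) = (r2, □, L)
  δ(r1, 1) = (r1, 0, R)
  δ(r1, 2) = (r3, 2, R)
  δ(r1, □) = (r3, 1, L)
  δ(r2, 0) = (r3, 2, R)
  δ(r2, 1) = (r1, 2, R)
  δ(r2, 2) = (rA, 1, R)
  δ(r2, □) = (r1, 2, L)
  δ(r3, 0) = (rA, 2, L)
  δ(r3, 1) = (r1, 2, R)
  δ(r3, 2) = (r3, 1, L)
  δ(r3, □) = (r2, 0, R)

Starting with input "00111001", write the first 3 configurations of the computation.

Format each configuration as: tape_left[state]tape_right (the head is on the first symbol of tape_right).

Transitions applied:
Step 1: δ(r0, 0) = (r3, 2, R)
Step 2: δ(r3, 0) = (rA, 2, L)

The first 3 configurations are:
[r0]00111001 ⊢ 2[r3]0111001 ⊢ [rA]22111001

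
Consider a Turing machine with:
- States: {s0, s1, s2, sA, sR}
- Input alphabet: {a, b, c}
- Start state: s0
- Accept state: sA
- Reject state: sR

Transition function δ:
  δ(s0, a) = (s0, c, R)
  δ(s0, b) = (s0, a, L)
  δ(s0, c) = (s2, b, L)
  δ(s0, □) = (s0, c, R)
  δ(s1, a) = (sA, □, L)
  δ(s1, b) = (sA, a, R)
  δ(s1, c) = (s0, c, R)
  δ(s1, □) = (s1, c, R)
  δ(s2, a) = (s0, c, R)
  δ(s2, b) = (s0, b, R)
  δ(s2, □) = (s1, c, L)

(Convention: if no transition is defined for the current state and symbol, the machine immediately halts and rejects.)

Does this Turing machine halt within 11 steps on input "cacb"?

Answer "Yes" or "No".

Execution trace:
Initial: [s0]cacb
Step 1: δ(s0, c) = (s2, b, L) → [s2]□bacb
Step 2: δ(s2, □) = (s1, c, L) → [s1]□cbacb
Step 3: δ(s1, □) = (s1, c, R) → c[s1]cbacb
Step 4: δ(s1, c) = (s0, c, R) → cc[s0]bacb
Step 5: δ(s0, b) = (s0, a, L) → c[s0]caacb
Step 6: δ(s0, c) = (s2, b, L) → [s2]cbaacb

No transition is defined for δ(s2, c). By convention the machine halts and rejects.
The machine halted after 6 steps (within the 11-step bound).

Answer: Yes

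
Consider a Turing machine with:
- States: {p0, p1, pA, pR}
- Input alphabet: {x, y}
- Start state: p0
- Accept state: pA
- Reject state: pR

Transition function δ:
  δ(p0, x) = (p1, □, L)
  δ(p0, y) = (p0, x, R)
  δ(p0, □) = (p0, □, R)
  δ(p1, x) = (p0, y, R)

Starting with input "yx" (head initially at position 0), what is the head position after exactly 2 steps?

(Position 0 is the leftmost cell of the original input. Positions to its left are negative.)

Execution trace (head position shown):
Step 0: [p0]yx  (head at position 0)
Step 1: move right → x[p0]x  (head at position 1)
Step 2: move left → [p1]x□  (head at position 0)

After 2 steps, the head is at position 0.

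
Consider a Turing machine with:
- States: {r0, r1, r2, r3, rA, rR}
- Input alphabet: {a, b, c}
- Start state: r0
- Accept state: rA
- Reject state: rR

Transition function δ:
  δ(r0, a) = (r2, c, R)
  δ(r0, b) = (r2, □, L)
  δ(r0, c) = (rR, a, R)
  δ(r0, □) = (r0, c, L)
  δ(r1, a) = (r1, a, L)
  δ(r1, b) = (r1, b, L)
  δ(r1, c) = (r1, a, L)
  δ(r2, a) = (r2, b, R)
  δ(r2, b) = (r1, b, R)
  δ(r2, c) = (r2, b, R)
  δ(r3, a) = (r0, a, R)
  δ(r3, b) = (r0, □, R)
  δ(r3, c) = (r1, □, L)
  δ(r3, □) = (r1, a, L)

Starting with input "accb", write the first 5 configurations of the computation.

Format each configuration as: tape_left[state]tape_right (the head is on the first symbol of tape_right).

Transitions applied:
Step 1: δ(r0, a) = (r2, c, R)
Step 2: δ(r2, c) = (r2, b, R)
Step 3: δ(r2, c) = (r2, b, R)
Step 4: δ(r2, b) = (r1, b, R)

The first 5 configurations are:
[r0]accb ⊢ c[r2]ccb ⊢ cb[r2]cb ⊢ cbb[r2]b ⊢ cbbb[r1]□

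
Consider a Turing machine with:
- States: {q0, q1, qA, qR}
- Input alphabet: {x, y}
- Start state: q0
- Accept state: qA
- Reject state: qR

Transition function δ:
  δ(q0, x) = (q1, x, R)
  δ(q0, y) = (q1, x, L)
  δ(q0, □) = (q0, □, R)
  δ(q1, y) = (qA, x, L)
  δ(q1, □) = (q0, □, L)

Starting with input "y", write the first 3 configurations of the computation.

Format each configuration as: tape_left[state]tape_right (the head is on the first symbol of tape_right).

Transitions applied:
Step 1: δ(q0, y) = (q1, x, L)
Step 2: δ(q1, □) = (q0, □, L)

The first 3 configurations are:
[q0]y ⊢ [q1]□x ⊢ [q0]□□x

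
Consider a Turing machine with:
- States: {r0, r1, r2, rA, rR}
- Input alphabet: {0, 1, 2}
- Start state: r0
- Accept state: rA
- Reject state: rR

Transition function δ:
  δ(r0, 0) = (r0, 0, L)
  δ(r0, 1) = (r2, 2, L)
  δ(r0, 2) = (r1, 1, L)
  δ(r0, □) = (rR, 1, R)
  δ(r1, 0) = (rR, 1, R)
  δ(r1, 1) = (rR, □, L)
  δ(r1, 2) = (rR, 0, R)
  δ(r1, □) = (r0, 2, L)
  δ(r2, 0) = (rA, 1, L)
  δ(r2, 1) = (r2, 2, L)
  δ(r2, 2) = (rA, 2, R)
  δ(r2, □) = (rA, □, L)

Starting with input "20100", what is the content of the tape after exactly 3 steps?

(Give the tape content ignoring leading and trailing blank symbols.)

Execution trace:
Initial: [r0]20100
Step 1: δ(r0, 2) = (r1, 1, L) → [r1]□10100
Step 2: δ(r1, □) = (r0, 2, L) → [r0]□210100
Step 3: δ(r0, □) = (rR, 1, R) → 1[rR]210100

The machine reaches the reject state rR and halts.

After 3 steps, the tape (ignoring leading/trailing blanks) is: 1210100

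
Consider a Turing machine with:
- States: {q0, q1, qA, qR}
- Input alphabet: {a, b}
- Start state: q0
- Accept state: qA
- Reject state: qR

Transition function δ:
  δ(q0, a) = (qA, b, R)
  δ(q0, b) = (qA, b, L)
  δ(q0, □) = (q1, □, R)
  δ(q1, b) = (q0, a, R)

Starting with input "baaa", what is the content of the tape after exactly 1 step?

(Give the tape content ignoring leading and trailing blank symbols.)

Execution trace:
Initial: [q0]baaa
Step 1: δ(q0, b) = (qA, b, L) → [qA]□baaa

The machine reaches the accept state qA and halts.

After 1 step, the tape (ignoring leading/trailing blanks) is: baaa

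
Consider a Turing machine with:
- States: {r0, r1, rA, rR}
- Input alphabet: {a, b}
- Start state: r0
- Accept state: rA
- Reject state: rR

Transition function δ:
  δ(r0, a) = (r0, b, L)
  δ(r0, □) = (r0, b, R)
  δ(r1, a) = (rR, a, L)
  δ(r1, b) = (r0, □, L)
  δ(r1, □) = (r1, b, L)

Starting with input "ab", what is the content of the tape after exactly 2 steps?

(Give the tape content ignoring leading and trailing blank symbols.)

Execution trace:
Initial: [r0]ab
Step 1: δ(r0, a) = (r0, b, L) → [r0]□bb
Step 2: δ(r0, □) = (r0, b, R) → b[r0]bb

No transition is defined for δ(r0, b). By convention the machine halts and rejects.

After 2 steps, the tape (ignoring leading/trailing blanks) is: bbb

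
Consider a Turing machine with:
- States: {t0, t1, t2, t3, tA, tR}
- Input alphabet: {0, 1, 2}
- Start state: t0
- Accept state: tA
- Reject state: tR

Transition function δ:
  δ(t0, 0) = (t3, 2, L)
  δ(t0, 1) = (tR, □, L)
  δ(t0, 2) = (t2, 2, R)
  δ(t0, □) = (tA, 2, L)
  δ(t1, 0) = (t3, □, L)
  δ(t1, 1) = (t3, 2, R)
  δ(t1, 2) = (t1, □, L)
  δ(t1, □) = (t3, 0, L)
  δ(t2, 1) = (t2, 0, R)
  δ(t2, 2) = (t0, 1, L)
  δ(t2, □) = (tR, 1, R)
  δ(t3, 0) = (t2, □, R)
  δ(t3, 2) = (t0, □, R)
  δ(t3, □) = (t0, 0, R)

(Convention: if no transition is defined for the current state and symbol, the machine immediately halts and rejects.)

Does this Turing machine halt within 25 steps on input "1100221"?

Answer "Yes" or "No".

Execution trace:
Initial: [t0]1100221
Step 1: δ(t0, 1) = (tR, □, L) → [tR]□□100221

The machine reaches the reject state tR and halts.
The machine halted after 1 step (within the 25-step bound).

Answer: Yes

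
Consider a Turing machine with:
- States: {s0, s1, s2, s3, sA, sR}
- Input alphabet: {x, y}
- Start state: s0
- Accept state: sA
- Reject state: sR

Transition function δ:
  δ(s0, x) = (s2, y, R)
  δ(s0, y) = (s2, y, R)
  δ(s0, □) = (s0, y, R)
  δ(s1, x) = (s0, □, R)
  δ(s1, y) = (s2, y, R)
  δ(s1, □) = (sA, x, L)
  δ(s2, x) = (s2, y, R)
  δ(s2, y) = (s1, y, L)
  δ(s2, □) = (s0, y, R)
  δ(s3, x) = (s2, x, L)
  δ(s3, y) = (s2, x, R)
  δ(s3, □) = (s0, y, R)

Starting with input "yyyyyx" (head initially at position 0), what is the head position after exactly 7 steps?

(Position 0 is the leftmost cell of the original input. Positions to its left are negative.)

Execution trace (head position shown):
Step 0: [s0]yyyyyx  (head at position 0)
Step 1: move right → y[s2]yyyyx  (head at position 1)
Step 2: move left → [s1]yyyyyx  (head at position 0)
Step 3: move right → y[s2]yyyyx  (head at position 1)
Step 4: move left → [s1]yyyyyx  (head at position 0)
Step 5: move right → y[s2]yyyyx  (head at position 1)
Step 6: move left → [s1]yyyyyx  (head at position 0)
Step 7: move right → y[s2]yyyyx  (head at position 1)

After 7 steps, the head is at position 1.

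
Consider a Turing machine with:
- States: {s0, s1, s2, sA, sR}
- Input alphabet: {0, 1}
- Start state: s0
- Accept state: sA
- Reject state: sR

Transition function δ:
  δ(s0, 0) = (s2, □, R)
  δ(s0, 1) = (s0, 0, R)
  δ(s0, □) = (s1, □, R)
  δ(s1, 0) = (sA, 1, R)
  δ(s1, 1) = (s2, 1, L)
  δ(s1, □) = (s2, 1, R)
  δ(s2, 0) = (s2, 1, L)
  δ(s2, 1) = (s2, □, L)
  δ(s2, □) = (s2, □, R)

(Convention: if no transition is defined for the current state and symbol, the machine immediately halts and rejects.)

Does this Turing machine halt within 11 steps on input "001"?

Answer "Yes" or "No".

Execution trace:
Initial: [s0]001
Step 1: δ(s0, 0) = (s2, □, R) → □[s2]01
Step 2: δ(s2, 0) = (s2, 1, L) → [s2]□11
Step 3: δ(s2, □) = (s2, □, R) → □[s2]11
Step 4: δ(s2, 1) = (s2, □, L) → [s2]□□1
Step 5: δ(s2, □) = (s2, □, R) → □[s2]□1
Step 6: δ(s2, □) = (s2, □, R) → □□[s2]1
Step 7: δ(s2, 1) = (s2, □, L) → □[s2]□□
Step 8: δ(s2, □) = (s2, □, R) → □□[s2]□
Step 9: δ(s2, □) = (s2, □, R) → □□□[s2]□
Step 10: δ(s2, □) = (s2, □, R) → □□□□[s2]□
Step 11: δ(s2, □) = (s2, □, R) → □□□□□[s2]□

The machine has not reached a halting state after 11 steps.
The machine did not halt within the 11-step bound.

Answer: No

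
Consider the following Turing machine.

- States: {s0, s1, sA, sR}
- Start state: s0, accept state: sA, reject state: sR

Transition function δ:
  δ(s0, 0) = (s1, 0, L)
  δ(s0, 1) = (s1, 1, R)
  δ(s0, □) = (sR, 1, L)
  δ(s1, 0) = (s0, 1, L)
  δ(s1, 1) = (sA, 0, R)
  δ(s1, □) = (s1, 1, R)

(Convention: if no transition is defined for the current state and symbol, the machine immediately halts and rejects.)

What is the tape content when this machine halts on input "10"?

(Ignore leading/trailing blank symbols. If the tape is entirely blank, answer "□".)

Execution trace:
Initial: [s0]10
Step 1: δ(s0, 1) = (s1, 1, R) → 1[s1]0
Step 2: δ(s1, 0) = (s0, 1, L) → [s0]11
Step 3: δ(s0, 1) = (s1, 1, R) → 1[s1]1
Step 4: δ(s1, 1) = (sA, 0, R) → 10[sA]□

The machine reaches the accept state sA and halts.

Final tape (ignoring leading/trailing blanks): 10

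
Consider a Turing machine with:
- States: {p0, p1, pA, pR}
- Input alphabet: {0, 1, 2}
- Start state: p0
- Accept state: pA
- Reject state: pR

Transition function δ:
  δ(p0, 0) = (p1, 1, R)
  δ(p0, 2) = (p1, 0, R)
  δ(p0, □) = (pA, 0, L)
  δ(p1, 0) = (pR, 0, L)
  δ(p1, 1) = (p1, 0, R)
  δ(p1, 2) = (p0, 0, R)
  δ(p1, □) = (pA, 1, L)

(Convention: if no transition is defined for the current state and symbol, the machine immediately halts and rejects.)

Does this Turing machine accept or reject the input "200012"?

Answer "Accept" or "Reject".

Execution trace:
Initial: [p0]200012
Step 1: δ(p0, 2) = (p1, 0, R) → 0[p1]00012
Step 2: δ(p1, 0) = (pR, 0, L) → [pR]000012

The machine reaches the reject state pR and halts.

Answer: Reject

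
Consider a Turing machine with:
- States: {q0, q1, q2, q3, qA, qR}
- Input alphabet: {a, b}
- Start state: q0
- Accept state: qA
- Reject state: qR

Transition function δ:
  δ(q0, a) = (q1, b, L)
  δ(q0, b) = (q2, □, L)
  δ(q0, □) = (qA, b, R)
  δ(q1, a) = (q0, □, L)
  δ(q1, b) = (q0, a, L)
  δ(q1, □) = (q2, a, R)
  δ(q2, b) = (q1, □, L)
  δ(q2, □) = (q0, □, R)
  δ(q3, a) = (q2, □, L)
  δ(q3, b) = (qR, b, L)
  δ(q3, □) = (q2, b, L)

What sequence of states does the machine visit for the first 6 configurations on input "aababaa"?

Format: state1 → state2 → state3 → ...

Execution trace:
Initial: [q0]aababaa
Step 1: δ(q0, a) = (q1, b, L) → [q1]□bababaa
Step 2: δ(q1, □) = (q2, a, R) → a[q2]bababaa
Step 3: δ(q2, b) = (q1, □, L) → [q1]a□ababaa
Step 4: δ(q1, a) = (q0, □, L) → [q0]□□□ababaa
Step 5: δ(q0, □) = (qA, b, R) → b[qA]□□ababaa

The machine reaches the accept state qA and halts.

State sequence: q0 → q1 → q2 → q1 → q0 → qA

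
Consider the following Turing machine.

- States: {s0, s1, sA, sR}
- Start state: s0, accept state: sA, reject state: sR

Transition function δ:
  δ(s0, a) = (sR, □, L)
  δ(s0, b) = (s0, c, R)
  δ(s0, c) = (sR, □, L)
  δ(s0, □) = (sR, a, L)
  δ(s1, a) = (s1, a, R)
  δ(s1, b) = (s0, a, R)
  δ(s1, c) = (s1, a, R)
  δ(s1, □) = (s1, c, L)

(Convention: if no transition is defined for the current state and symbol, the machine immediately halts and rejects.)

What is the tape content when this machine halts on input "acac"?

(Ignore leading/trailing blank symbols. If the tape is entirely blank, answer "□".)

Execution trace:
Initial: [s0]acac
Step 1: δ(s0, a) = (sR, □, L) → [sR]□□cac

The machine reaches the reject state sR and halts.

Final tape (ignoring leading/trailing blanks): cac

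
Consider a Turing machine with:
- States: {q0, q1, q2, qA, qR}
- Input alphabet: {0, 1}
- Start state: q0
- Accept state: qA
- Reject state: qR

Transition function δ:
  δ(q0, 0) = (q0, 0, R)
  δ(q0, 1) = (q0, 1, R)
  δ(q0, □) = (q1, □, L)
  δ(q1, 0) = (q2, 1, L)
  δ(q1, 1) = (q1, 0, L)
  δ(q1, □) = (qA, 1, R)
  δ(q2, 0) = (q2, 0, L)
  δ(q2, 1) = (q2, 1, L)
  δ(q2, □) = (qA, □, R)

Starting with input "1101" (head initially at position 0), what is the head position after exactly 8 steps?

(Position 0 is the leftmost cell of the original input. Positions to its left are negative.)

Execution trace (head position shown):
Step 0: [q0]1101  (head at position 0)
Step 1: move right → 1[q0]101  (head at position 1)
Step 2: move right → 11[q0]01  (head at position 2)
Step 3: move right → 110[q0]1  (head at position 3)
Step 4: move right → 1101[q0]□  (head at position 4)
Step 5: move left → 110[q1]1□  (head at position 3)
Step 6: move left → 11[q1]00□  (head at position 2)
Step 7: move left → 1[q2]110□  (head at position 1)
Step 8: move left → [q2]1110□  (head at position 0)

After 8 steps, the head is at position 0.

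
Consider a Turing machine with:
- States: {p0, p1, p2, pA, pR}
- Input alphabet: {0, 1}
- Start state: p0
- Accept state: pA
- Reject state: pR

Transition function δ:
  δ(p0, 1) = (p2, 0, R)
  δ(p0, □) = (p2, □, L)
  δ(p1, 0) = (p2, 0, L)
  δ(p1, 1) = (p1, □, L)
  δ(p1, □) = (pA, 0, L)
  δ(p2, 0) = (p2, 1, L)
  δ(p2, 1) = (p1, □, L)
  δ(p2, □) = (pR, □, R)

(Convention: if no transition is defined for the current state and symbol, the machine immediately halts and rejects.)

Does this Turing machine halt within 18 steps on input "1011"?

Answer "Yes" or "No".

Execution trace:
Initial: [p0]1011
Step 1: δ(p0, 1) = (p2, 0, R) → 0[p2]011
Step 2: δ(p2, 0) = (p2, 1, L) → [p2]0111
Step 3: δ(p2, 0) = (p2, 1, L) → [p2]□1111
Step 4: δ(p2, □) = (pR, □, R) → □[pR]1111

The machine reaches the reject state pR and halts.
The machine halted after 4 steps (within the 18-step bound).

Answer: Yes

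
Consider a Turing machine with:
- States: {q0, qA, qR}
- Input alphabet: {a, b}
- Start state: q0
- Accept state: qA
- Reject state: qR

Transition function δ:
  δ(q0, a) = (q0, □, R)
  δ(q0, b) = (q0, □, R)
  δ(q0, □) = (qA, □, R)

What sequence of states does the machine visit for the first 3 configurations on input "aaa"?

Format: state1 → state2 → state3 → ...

Execution trace:
Initial: [q0]aaa
Step 1: δ(q0, a) = (q0, □, R) → □[q0]aa
Step 2: δ(q0, a) = (q0, □, R) → □□[q0]a

State sequence: q0 → q0 → q0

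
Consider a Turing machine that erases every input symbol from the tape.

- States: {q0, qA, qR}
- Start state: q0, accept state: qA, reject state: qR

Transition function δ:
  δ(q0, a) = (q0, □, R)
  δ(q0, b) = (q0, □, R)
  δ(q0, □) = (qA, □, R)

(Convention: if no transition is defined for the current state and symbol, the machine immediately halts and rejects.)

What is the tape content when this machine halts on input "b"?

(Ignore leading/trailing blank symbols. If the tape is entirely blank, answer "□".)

Execution trace:
Initial: [q0]b
Step 1: δ(q0, b) = (q0, □, R) → □[q0]□
Step 2: δ(q0, □) = (qA, □, R) → □□[qA]□

The machine reaches the accept state qA and halts.

Final tape (ignoring leading/trailing blanks): □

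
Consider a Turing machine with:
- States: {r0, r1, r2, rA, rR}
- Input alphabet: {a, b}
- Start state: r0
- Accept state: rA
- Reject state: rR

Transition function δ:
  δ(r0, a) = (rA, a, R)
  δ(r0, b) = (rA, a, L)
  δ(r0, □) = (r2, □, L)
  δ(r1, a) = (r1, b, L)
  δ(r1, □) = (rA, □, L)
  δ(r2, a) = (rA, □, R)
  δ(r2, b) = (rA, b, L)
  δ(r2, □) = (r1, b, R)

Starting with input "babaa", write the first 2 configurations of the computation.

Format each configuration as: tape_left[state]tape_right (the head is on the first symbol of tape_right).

Transitions applied:
Step 1: δ(r0, b) = (rA, a, L)

The first 2 configurations are:
[r0]babaa ⊢ [rA]□aabaa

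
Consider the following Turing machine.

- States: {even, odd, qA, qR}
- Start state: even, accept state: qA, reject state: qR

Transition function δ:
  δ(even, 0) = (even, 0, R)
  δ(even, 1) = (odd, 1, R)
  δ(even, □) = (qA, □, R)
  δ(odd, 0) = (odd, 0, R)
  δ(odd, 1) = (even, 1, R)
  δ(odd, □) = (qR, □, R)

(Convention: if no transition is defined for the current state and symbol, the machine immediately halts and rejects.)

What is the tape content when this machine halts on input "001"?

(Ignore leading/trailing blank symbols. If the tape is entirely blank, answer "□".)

Execution trace:
Initial: [even]001
Step 1: δ(even, 0) = (even, 0, R) → 0[even]01
Step 2: δ(even, 0) = (even, 0, R) → 00[even]1
Step 3: δ(even, 1) = (odd, 1, R) → 001[odd]□
Step 4: δ(odd, □) = (qR, □, R) → 001□[qR]□

The machine reaches the reject state qR and halts.

Final tape (ignoring leading/trailing blanks): 001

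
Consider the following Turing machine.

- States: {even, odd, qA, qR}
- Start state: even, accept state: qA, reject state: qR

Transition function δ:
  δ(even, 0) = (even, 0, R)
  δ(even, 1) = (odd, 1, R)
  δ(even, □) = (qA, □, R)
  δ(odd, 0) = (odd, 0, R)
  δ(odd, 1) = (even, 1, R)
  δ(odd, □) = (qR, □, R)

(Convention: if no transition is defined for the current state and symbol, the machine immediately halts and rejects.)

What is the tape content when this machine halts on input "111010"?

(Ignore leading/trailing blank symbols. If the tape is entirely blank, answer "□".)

Execution trace:
Initial: [even]111010
Step 1: δ(even, 1) = (odd, 1, R) → 1[odd]11010
Step 2: δ(odd, 1) = (even, 1, R) → 11[even]1010
Step 3: δ(even, 1) = (odd, 1, R) → 111[odd]010
Step 4: δ(odd, 0) = (odd, 0, R) → 1110[odd]10
Step 5: δ(odd, 1) = (even, 1, R) → 11101[even]0
Step 6: δ(even, 0) = (even, 0, R) → 111010[even]□
Step 7: δ(even, □) = (qA, □, R) → 111010□[qA]□

The machine reaches the accept state qA and halts.

Final tape (ignoring leading/trailing blanks): 111010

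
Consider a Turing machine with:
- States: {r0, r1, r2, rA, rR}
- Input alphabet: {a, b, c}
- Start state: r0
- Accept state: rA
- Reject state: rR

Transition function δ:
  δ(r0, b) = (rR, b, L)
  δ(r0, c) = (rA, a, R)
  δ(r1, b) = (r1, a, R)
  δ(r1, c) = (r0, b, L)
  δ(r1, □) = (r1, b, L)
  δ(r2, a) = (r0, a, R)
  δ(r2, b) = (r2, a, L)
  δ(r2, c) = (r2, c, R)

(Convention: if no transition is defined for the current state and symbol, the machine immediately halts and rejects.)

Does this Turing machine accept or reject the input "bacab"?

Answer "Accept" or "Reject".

Execution trace:
Initial: [r0]bacab
Step 1: δ(r0, b) = (rR, b, L) → [rR]□bacab

The machine reaches the reject state rR and halts.

Answer: Reject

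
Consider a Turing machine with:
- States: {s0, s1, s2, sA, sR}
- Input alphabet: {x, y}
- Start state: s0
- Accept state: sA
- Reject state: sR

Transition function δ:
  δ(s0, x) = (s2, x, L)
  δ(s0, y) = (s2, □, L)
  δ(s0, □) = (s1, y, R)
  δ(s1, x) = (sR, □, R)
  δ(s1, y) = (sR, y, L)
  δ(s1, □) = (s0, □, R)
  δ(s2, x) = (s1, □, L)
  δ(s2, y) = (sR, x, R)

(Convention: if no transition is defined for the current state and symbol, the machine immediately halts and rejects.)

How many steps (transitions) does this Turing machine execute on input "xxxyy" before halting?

Execution trace:
Initial: [s0]xxxyy
Step 1: δ(s0, x) = (s2, x, L) → [s2]□xxxyy

No transition is defined for δ(s2, □). By convention the machine halts and rejects.

The machine executed 1 step before halting.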